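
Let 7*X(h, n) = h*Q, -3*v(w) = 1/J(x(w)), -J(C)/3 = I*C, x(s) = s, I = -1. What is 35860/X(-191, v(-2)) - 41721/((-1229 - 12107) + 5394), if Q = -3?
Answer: 2017506973/4550766 ≈ 443.33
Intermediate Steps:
J(C) = 3*C (J(C) = -(-3)*C = 3*C)
v(w) = -1/(9*w) (v(w) = -1/(3*w)/3 = -1/(9*w))
X(h, n) = -3*h/7 (X(h, n) = (h*(-3))/7 = (-3*h)/7 = -3*h/7)
35860/X(-191, v(-2)) - 41721/((-1229 - 12107) + 5394) = 35860/((-3/7*(-191))) - 41721/((-1229 - 12107) + 5394) = 35860/(573/7) - 41721/(-13336 + 5394) = 35860*(7/573) - 41721/(-7942) = 251020/573 - 41721*(-1/7942) = 251020/573 + 41721/7942 = 2017506973/4550766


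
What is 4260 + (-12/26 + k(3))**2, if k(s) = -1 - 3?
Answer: 723304/169 ≈ 4279.9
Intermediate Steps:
k(s) = -4
4260 + (-12/26 + k(3))**2 = 4260 + (-12/26 - 4)**2 = 4260 + (-12*1/26 - 4)**2 = 4260 + (-6/13 - 4)**2 = 4260 + (-58/13)**2 = 4260 + 3364/169 = 723304/169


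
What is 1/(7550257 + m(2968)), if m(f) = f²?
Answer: 1/16359281 ≈ 6.1127e-8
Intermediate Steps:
1/(7550257 + m(2968)) = 1/(7550257 + 2968²) = 1/(7550257 + 8809024) = 1/16359281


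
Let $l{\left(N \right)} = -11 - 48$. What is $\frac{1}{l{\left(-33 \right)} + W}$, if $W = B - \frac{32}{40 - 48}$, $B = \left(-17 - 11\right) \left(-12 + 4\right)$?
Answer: $\frac{1}{169} \approx 0.0059172$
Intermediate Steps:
$l{\left(N \right)} = -59$ ($l{\left(N \right)} = -11 - 48 = -59$)
$B = 224$ ($B = \left(-28\right) \left(-8\right) = 224$)
$W = 228$ ($W = 224 - \frac{32}{40 - 48} = 224 - \frac{32}{-8} = 224 - -4 = 224 + 4 = 228$)
$\frac{1}{l{\left(-33 \right)} + W} = \frac{1}{-59 + 228} = \frac{1}{169}$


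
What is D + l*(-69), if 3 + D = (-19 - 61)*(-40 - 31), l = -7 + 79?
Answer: 709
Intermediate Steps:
l = 72
D = 5677 (D = -3 + (-19 - 61)*(-40 - 31) = -3 - 80*(-71) = -3 + 5680 = 5677)
D + l*(-69) = 5677 + 72*(-69) = 5677 - 4968 = 709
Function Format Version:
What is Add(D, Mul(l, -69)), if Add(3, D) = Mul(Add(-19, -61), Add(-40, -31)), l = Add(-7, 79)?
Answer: 709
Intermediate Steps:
l = 72
D = 5677 (D = Add(-3, Mul(Add(-19, -61), Add(-40, -31))) = Add(-3, Mul(-80, -71)) = Add(-3, 5680) = 5677)
Add(D, Mul(l, -69)) = Add(5677, Mul(72, -69)) = Add(5677, -4968) = 709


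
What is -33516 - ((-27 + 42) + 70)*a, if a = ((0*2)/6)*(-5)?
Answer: -33516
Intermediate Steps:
a = 0 (a = ((1/6)*0)*(-5) = 0*(-5) = 0)
-33516 - ((-27 + 42) + 70)*a = -33516 - ((-27 + 42) + 70)*0 = -33516 - (15 + 70)*0 = -33516 - 85*0 = -33516 - 1*0 = -33516 + 0 = -33516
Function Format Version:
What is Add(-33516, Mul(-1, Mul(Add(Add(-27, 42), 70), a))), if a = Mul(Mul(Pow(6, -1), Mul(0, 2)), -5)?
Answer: -33516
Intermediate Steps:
a = 0 (a = Mul(Mul(Rational(1, 6), 0), -5) = Mul(0, -5) = 0)
Add(-33516, Mul(-1, Mul(Add(Add(-27, 42), 70), a))) = Add(-33516, Mul(-1, Mul(Add(Add(-27, 42), 70), 0))) = Add(-33516, Mul(-1, Mul(Add(15, 70), 0))) = Add(-33516, Mul(-1, Mul(85, 0))) = Add(-33516, Mul(-1, 0)) = Add(-33516, 0) = -33516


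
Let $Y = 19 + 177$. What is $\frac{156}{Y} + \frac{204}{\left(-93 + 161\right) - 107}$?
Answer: $- \frac{2825}{637} \approx -4.4349$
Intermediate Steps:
$Y = 196$
$\frac{156}{Y} + \frac{204}{\left(-93 + 161\right) - 107} = \frac{156}{196} + \frac{204}{\left(-93 + 161\right) - 107} = 156 \cdot \frac{1}{196} + \frac{204}{68 - 107} = \frac{39}{49} + \frac{204}{-39} = \frac{39}{49} + 204 \left(- \frac{1}{39}\right) = \frac{39}{49} - \frac{68}{13} = - \frac{2825}{637}$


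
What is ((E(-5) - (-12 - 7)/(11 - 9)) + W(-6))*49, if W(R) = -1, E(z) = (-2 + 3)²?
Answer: 931/2 ≈ 465.50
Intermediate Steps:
E(z) = 1 (E(z) = 1² = 1)
((E(-5) - (-12 - 7)/(11 - 9)) + W(-6))*49 = ((1 - (-12 - 7)/(11 - 9)) - 1)*49 = ((1 - (-19)/2) - 1)*49 = ((1 - 1*(-19/2)) - 1)*49 = ((1 + 19/2) - 1)*49 = (21/2 - 1)*49 = (19/2)*49 = 931/2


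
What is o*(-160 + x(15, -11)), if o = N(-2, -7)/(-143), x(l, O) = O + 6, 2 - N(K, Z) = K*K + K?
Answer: 0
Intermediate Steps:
N(K, Z) = 2 - K - K² (N(K, Z) = 2 - (K*K + K) = 2 - (K² + K) = 2 - (K + K²) = 2 + (-K - K²) = 2 - K - K²)
x(l, O) = 6 + O
o = 0 (o = (2 - 1*(-2) - 1*(-2)²)/(-143) = (2 + 2 - 1*4)*(-1/143) = (2 + 2 - 4)*(-1/143) = 0*(-1/143) = 0)
o*(-160 + x(15, -11)) = 0*(-160 + (6 - 11)) = 0*(-160 - 5) = 0*(-165) = 0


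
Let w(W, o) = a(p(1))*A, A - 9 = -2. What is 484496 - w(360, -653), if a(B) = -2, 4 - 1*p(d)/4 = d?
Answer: 484510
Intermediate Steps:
A = 7 (A = 9 - 2 = 7)
p(d) = 16 - 4*d
w(W, o) = -14 (w(W, o) = -2*7 = -14)
484496 - w(360, -653) = 484496 - 1*(-14) = 484496 + 14 = 484510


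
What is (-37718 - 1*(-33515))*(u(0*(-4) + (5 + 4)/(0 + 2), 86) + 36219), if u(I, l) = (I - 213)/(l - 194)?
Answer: -1217892569/8 ≈ -1.5224e+8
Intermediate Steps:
u(I, l) = (-213 + I)/(-194 + l)
(-37718 - 1*(-33515))*(u(0*(-4) + (5 + 4)/(0 + 2), 86) + 36219) = (-37718 - 1*(-33515))*((-213 + (0*(-4) + (5 + 4)/(0 + 2)))/(-194 + 86) + 36219) = (-37718 + 33515)*((-213 + (0 + 9/2))/(-108) + 36219) = -4203*(-(-213 + (0 + 9*(½)))/108 + 36219) = -4203*(-(-213 + (0 + 9/2))/108 + 36219) = -4203*(-(-213 + 9/2)/108 + 36219) = -4203*(-1/108*(-417/2) + 36219) = -4203*(139/72 + 36219) = -4203*2607907/72 = -1217892569/8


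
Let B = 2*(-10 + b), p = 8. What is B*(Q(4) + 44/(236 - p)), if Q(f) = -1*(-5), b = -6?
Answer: -9472/57 ≈ -166.18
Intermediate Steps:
Q(f) = 5
B = -32 (B = 2*(-10 - 6) = 2*(-16) = -32)
B*(Q(4) + 44/(236 - p)) = -32*(5 + 44/(236 - 1*8)) = -32*(5 + 44/(236 - 8)) = -32*(5 + 44/228) = -32*(5 + 44*(1/228)) = -32*(5 + 11/57) = -32*296/57 = -9472/57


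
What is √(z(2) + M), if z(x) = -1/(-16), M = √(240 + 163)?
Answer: √(1 + 16*√403)/4 ≈ 4.4875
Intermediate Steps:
M = √403 ≈ 20.075
z(x) = 1/16 (z(x) = -1*(-1/16) = 1/16)
√(z(2) + M) = √(1/16 + √403)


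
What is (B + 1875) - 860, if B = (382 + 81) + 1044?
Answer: 2522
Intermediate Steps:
B = 1507 (B = 463 + 1044 = 1507)
(B + 1875) - 860 = (1507 + 1875) - 860 = 3382 - 860 = 2522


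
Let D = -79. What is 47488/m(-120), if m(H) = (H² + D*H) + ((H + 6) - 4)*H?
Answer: 5936/4755 ≈ 1.2484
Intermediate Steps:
m(H) = H² - 79*H + H*(2 + H) (m(H) = (H² - 79*H) + ((H + 6) - 4)*H = (H² - 79*H) + ((6 + H) - 4)*H = (H² - 79*H) + (2 + H)*H = (H² - 79*H) + H*(2 + H) = H² - 79*H + H*(2 + H))
47488/m(-120) = 47488/((-120*(-77 + 2*(-120)))) = 47488/((-120*(-77 - 240))) = 47488/((-120*(-317))) = 47488/38040 = 47488*(1/38040) = 5936/4755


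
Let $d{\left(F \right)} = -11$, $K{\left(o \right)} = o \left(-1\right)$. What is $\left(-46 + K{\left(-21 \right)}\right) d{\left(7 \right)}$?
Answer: $275$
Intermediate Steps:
$K{\left(o \right)} = - o$
$\left(-46 + K{\left(-21 \right)}\right) d{\left(7 \right)} = \left(-46 - -21\right) \left(-11\right) = \left(-46 + 21\right) \left(-11\right) = \left(-25\right) \left(-11\right) = 275$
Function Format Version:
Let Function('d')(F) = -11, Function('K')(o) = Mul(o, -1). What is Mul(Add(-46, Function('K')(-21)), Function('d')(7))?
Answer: 275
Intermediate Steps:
Function('K')(o) = Mul(-1, o)
Mul(Add(-46, Function('K')(-21)), Function('d')(7)) = Mul(Add(-46, Mul(-1, -21)), -11) = Mul(Add(-46, 21), -11) = Mul(-25, -11) = 275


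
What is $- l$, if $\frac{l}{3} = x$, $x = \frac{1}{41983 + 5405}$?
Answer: $- \frac{1}{15796} \approx -6.3307 \cdot 10^{-5}$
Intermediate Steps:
$x = \frac{1}{47388} \approx 2.1102 \cdot 10^{-5}$
$l = \frac{1}{15796}$ ($l = 3 \cdot \frac{1}{47388} = \frac{1}{15796} \approx 6.3307 \cdot 10^{-5}$)
$- l = \left(-1\right) \frac{1}{15796} = - \frac{1}{15796}$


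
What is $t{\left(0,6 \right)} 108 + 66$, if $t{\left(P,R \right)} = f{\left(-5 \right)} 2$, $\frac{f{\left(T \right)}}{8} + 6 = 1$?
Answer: $-8574$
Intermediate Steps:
$f{\left(T \right)} = -40$ ($f{\left(T \right)} = -48 + 8 \cdot 1 = -48 + 8 = -40$)
$t{\left(P,R \right)} = -80$ ($t{\left(P,R \right)} = \left(-40\right) 2 = -80$)
$t{\left(0,6 \right)} 108 + 66 = \left(-80\right) 108 + 66 = -8640 + 66 = -8574$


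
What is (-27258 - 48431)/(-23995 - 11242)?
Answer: 75689/35237 ≈ 2.1480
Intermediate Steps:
(-27258 - 48431)/(-23995 - 11242) = -75689/(-35237) = -75689*(-1/35237) = 75689/35237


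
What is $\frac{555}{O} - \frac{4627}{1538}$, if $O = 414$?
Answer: $- \frac{88499}{53061} \approx -1.6679$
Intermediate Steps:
$\frac{555}{O} - \frac{4627}{1538} = \frac{555}{414} - \frac{4627}{1538} = 555 \cdot \frac{1}{414} - \frac{4627}{1538} = \frac{185}{138} - \frac{4627}{1538} = - \frac{88499}{53061}$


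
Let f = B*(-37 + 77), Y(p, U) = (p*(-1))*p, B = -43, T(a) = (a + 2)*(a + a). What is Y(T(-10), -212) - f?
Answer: -23880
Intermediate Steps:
T(a) = 2*a*(2 + a) (T(a) = (2 + a)*(2*a) = 2*a*(2 + a))
Y(p, U) = -p² (Y(p, U) = (-p)*p = -p²)
f = -1720 (f = -43*(-37 + 77) = -43*40 = -1720)
Y(T(-10), -212) - f = -(2*(-10)*(2 - 10))² - 1*(-1720) = -(2*(-10)*(-8))² + 1720 = -1*160² + 1720 = -1*25600 + 1720 = -25600 + 1720 = -23880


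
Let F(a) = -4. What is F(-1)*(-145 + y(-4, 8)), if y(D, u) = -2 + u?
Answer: 556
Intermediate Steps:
F(-1)*(-145 + y(-4, 8)) = -4*(-145 + (-2 + 8)) = -4*(-145 + 6) = -4*(-139) = 556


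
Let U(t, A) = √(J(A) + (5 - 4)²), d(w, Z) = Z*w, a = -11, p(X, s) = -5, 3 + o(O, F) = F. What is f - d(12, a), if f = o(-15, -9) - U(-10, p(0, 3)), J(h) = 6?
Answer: 120 - √7 ≈ 117.35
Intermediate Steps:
o(O, F) = -3 + F
U(t, A) = √7 (U(t, A) = √(6 + (5 - 4)²) = √(6 + 1²) = √(6 + 1) = √7)
f = -12 - √7 (f = (-3 - 9) - √7 = -12 - √7 ≈ -14.646)
f - d(12, a) = (-12 - √7) - (-11)*12 = (-12 - √7) - 1*(-132) = (-12 - √7) + 132 = 120 - √7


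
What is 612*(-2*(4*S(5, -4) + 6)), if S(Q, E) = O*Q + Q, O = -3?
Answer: 41616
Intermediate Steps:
S(Q, E) = -2*Q (S(Q, E) = -3*Q + Q = -2*Q)
612*(-2*(4*S(5, -4) + 6)) = 612*(-2*(4*(-2*5) + 6)) = 612*(-2*(4*(-10) + 6)) = 612*(-2*(-40 + 6)) = 612*(-2*(-34)) = 612*68 = 41616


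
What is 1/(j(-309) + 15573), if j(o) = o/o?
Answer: 1/15574 ≈ 6.4210e-5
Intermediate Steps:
j(o) = 1
1/(j(-309) + 15573) = 1/(1 + 15573) = 1/15574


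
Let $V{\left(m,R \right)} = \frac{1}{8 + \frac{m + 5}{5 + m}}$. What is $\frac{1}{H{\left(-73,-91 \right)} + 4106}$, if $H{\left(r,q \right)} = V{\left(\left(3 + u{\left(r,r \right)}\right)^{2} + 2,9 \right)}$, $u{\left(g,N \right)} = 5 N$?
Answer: $\frac{9}{36955} \approx 0.00024354$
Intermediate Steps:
$V{\left(m,R \right)} = \frac{1}{9}$ ($V{\left(m,R \right)} = \frac{1}{8 + \frac{5 + m}{5 + m}} = \frac{1}{8 + 1} = \frac{1}{9}$)
$H{\left(r,q \right)} = \frac{1}{9}$
$\frac{1}{H{\left(-73,-91 \right)} + 4106} = \frac{1}{\frac{1}{9} + 4106} = \frac{1}{\frac{36955}{9}} = \frac{9}{36955}$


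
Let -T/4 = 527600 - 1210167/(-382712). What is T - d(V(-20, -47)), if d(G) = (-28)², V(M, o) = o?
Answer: -201995072919/95678 ≈ -2.1112e+6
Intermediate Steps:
T = -201920061367/95678 (T = -4*(527600 - 1210167/(-382712)) = -4*(527600 - 1210167*(-1/382712)) = -4*(527600 + 1210167/382712) = -4*201920061367/382712 = -201920061367/95678 ≈ -2.1104e+6)
d(G) = 784
T - d(V(-20, -47)) = -201920061367/95678 - 1*784 = -201920061367/95678 - 784 = -201995072919/95678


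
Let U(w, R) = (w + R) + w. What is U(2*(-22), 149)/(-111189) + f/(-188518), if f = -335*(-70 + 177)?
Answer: 3974070107/20961127902 ≈ 0.18959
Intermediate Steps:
U(w, R) = R + 2*w (U(w, R) = (R + w) + w = R + 2*w)
f = -35845 (f = -335*107 = -35845)
U(2*(-22), 149)/(-111189) + f/(-188518) = (149 + 2*(2*(-22)))/(-111189) - 35845/(-188518) = (149 + 2*(-44))*(-1/111189) - 35845*(-1/188518) = (149 - 88)*(-1/111189) + 35845/188518 = 61*(-1/111189) + 35845/188518 = -61/111189 + 35845/188518 = 3974070107/20961127902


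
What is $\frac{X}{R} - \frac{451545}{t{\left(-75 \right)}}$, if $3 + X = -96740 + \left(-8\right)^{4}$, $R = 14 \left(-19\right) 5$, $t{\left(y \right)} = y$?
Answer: $\frac{1620009}{266} \approx 6090.3$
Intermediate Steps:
$R = -1330$ ($R = \left(-266\right) 5 = -1330$)
$X = -92647$ ($X = -3 - \left(96740 - \left(-8\right)^{4}\right) = -3 + \left(-96740 + 4096\right) = -3 - 92644 = -92647$)
$\frac{X}{R} - \frac{451545}{t{\left(-75 \right)}} = - \frac{92647}{-1330} - \frac{451545}{-75} = \left(-92647\right) \left(- \frac{1}{1330}\right) - - \frac{30103}{5} = \frac{92647}{1330} + \frac{30103}{5} = \frac{1620009}{266}$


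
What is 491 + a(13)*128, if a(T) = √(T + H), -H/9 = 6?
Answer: 491 + 128*I*√41 ≈ 491.0 + 819.6*I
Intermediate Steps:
H = -54 (H = -9*6 = -54)
a(T) = √(-54 + T) (a(T) = √(T - 54) = √(-54 + T))
491 + a(13)*128 = 491 + √(-54 + 13)*128 = 491 + √(-41)*128 = 491 + (I*√41)*128 = 491 + 128*I*√41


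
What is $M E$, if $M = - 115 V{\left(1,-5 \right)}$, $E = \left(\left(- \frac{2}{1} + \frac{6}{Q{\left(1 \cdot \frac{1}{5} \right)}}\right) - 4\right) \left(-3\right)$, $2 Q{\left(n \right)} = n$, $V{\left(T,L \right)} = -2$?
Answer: $-37260$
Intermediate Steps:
$Q{\left(n \right)} = \frac{n}{2}$
$E = -162$ ($E = \left(\left(- \frac{2}{1} + \frac{6}{\frac{1}{2} \cdot 1 \cdot \frac{1}{5}}\right) - 4\right) \left(-3\right) = \left(\left(\left(-2\right) 1 + \frac{6}{\frac{1}{2} \cdot 1 \cdot \frac{1}{5}}\right) - 4\right) \left(-3\right) = \left(\left(-2 + \frac{6}{\frac{1}{2} \cdot \frac{1}{5}}\right) - 4\right) \left(-3\right) = \left(\left(-2 + 6 \frac{1}{\frac{1}{10}}\right) - 4\right) \left(-3\right) = \left(\left(-2 + 6 \cdot 10\right) - 4\right) \left(-3\right) = \left(\left(-2 + 60\right) - 4\right) \left(-3\right) = \left(58 - 4\right) \left(-3\right) = 54 \left(-3\right) = -162$)
$M = 230$ ($M = \left(-115\right) \left(-2\right) = 230$)
$M E = 230 \left(-162\right) = -37260$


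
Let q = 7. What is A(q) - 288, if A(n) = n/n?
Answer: -287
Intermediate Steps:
A(n) = 1
A(q) - 288 = 1 - 288 = -287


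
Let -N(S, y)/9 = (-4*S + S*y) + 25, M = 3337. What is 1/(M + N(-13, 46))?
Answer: 1/8026 ≈ 0.00012460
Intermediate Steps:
N(S, y) = -225 + 36*S - 9*S*y (N(S, y) = -9*((-4*S + S*y) + 25) = -9*(25 - 4*S + S*y) = -225 + 36*S - 9*S*y)
1/(M + N(-13, 46)) = 1/(3337 + (-225 + 36*(-13) - 9*(-13)*46)) = 1/(3337 + (-225 - 468 + 5382)) = 1/(3337 + 4689) = 1/8026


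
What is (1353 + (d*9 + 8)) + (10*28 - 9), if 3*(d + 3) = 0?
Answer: 1605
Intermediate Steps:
d = -3 (d = -3 + (⅓)*0 = -3 + 0 = -3)
(1353 + (d*9 + 8)) + (10*28 - 9) = (1353 + (-3*9 + 8)) + (10*28 - 9) = (1353 + (-27 + 8)) + (280 - 9) = (1353 - 19) + 271 = 1334 + 271 = 1605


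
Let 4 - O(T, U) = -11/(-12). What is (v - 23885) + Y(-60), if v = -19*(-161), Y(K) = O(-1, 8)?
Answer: -249875/12 ≈ -20823.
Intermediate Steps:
O(T, U) = 37/12 (O(T, U) = 4 - (-11)/(-12) = 4 - (-11)*(-1)/12 = 4 - 1*11/12 = 4 - 11/12 = 37/12)
Y(K) = 37/12
v = 3059
(v - 23885) + Y(-60) = (3059 - 23885) + 37/12 = -20826 + 37/12 = -249875/12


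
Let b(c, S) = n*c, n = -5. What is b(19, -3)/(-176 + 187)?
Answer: -95/11 ≈ -8.6364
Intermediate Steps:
b(c, S) = -5*c
b(19, -3)/(-176 + 187) = (-5*19)/(-176 + 187) = -95/11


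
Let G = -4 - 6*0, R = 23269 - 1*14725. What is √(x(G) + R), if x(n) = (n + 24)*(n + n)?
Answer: 8*√131 ≈ 91.564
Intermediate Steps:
R = 8544 (R = 23269 - 14725 = 8544)
G = -4 (G = -4 + 0 = -4)
x(n) = 2*n*(24 + n) (x(n) = (24 + n)*(2*n) = 2*n*(24 + n))
√(x(G) + R) = √(2*(-4)*(24 - 4) + 8544) = √(2*(-4)*20 + 8544) = √(-160 + 8544) = √8384 = 8*√131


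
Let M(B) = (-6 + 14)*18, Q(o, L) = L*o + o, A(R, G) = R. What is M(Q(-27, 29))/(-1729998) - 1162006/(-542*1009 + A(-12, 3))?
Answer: 55838591773/26281072395 ≈ 2.1247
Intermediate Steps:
Q(o, L) = o + L*o
M(B) = 144 (M(B) = 8*18 = 144)
M(Q(-27, 29))/(-1729998) - 1162006/(-542*1009 + A(-12, 3)) = 144/(-1729998) - 1162006/(-542*1009 - 12) = 144*(-1/1729998) - 1162006/(-546878 - 12) = -8/96111 - 1162006/(-546890) = -8/96111 - 1162006*(-1/546890) = -8/96111 + 581003/273445 = 55838591773/26281072395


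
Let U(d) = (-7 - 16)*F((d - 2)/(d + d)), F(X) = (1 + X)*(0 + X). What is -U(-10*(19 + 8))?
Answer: 317492/18225 ≈ 17.421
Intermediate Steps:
F(X) = X*(1 + X) (F(X) = (1 + X)*X = X*(1 + X))
U(d) = -23*(1 + (-2 + d)/(2*d))*(-2 + d)/(2*d) (U(d) = (-7 - 16)*(((d - 2)/(d + d))*(1 + (d - 2)/(d + d))) = -23*(-2 + d)/((2*d))*(1 + (-2 + d)/((2*d))) = -23*(-2 + d)*(1/(2*d))*(1 + (-2 + d)*(1/(2*d))) = -23*(-2 + d)/(2*d)*(1 + (-2 + d)/(2*d)) = -23*(1 + (-2 + d)/(2*d))*(-2 + d)/(2*d))
-U(-10*(19 + 8)) = -(-69/4 - 23*1/(100*(19 + 8)²) + 46/((-10*(19 + 8)))) = -(-69/4 - 23/(-10*27)² + 46/((-10*27))) = -(-69/4 - 23/(-270)² + 46/(-270)) = -(-69/4 - 23*1/72900 + 46*(-1/270)) = -(-69/4 - 23/72900 - 23/135) = -1*(-317492/18225) = 317492/18225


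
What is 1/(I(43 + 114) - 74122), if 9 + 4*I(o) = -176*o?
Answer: -4/324129 ≈ -1.2341e-5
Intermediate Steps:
I(o) = -9/4 - 44*o (I(o) = -9/4 + (-176*o)/4 = -9/4 - 44*o)
1/(I(43 + 114) - 74122) = 1/((-9/4 - 44*(43 + 114)) - 74122) = 1/((-9/4 - 44*157) - 74122) = 1/((-9/4 - 6908) - 74122) = 1/(-27641/4 - 74122) = 1/(-324129/4) = -4/324129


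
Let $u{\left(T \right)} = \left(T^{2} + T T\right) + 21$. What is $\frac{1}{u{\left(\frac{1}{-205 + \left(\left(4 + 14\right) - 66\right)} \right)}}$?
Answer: $\frac{64009}{1344191} \approx 0.047619$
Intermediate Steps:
$u{\left(T \right)} = 21 + 2 T^{2}$ ($u{\left(T \right)} = \left(T^{2} + T^{2}\right) + 21 = 2 T^{2} + 21 = 21 + 2 T^{2}$)
$\frac{1}{u{\left(\frac{1}{-205 + \left(\left(4 + 14\right) - 66\right)} \right)}} = \frac{1}{21 + 2 \left(\frac{1}{-205 + \left(\left(4 + 14\right) - 66\right)}\right)^{2}} = \frac{1}{21 + 2 \left(\frac{1}{-205 + \left(18 - 66\right)}\right)^{2}} = \frac{1}{21 + 2 \left(\frac{1}{-205 - 48}\right)^{2}} = \frac{1}{21 + 2 \left(\frac{1}{-253}\right)^{2}} = \frac{1}{21 + 2 \left(- \frac{1}{253}\right)^{2}} = \frac{1}{21 + 2 \cdot \frac{1}{64009}} = \frac{1}{21 + \frac{2}{64009}} = \frac{1}{\frac{1344191}{64009}} = \frac{64009}{1344191}$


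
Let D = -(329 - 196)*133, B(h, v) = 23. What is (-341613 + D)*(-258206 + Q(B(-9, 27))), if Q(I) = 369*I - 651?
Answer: 89958441740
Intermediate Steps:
Q(I) = -651 + 369*I
D = -17689 (D = -133*133 = -1*17689 = -17689)
(-341613 + D)*(-258206 + Q(B(-9, 27))) = (-341613 - 17689)*(-258206 + (-651 + 369*23)) = -359302*(-258206 + (-651 + 8487)) = -359302*(-258206 + 7836) = -359302*(-250370) = 89958441740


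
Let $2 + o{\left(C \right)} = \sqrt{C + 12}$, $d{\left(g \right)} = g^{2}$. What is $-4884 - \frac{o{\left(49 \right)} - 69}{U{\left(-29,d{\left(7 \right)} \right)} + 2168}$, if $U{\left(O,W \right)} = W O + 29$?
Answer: $- \frac{3789913}{776} - \frac{\sqrt{61}}{776} \approx -4883.9$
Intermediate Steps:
$o{\left(C \right)} = -2 + \sqrt{12 + C}$ ($o{\left(C \right)} = -2 + \sqrt{C + 12} = -2 + \sqrt{12 + C}$)
$U{\left(O,W \right)} = 29 + O W$ ($U{\left(O,W \right)} = O W + 29 = 29 + O W$)
$-4884 - \frac{o{\left(49 \right)} - 69}{U{\left(-29,d{\left(7 \right)} \right)} + 2168} = -4884 - \frac{\left(-2 + \sqrt{12 + 49}\right) - 69}{\left(29 - 29 \cdot 7^{2}\right) + 2168} = -4884 - \frac{\left(-2 + \sqrt{61}\right) - 69}{\left(29 - 1421\right) + 2168} = -4884 - \frac{-71 + \sqrt{61}}{\left(29 - 1421\right) + 2168} = -4884 - \frac{-71 + \sqrt{61}}{-1392 + 2168} = -4884 - \frac{-71 + \sqrt{61}}{776} = -4884 - \left(-71 + \sqrt{61}\right) \frac{1}{776} = -4884 - \left(- \frac{71}{776} + \frac{\sqrt{61}}{776}\right) = -4884 + \left(\frac{71}{776} - \frac{\sqrt{61}}{776}\right) = - \frac{3789913}{776} - \frac{\sqrt{61}}{776}$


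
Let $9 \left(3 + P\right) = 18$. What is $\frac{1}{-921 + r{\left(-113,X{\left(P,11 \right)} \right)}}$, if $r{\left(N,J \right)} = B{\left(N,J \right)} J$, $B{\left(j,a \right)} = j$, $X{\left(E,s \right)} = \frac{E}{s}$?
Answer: $- \frac{11}{10018} \approx -0.001098$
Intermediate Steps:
$P = -1$ ($P = -3 + \frac{1}{9} \cdot 18 = -3 + 2 = -1$)
$r{\left(N,J \right)} = J N$ ($r{\left(N,J \right)} = N J = J N$)
$\frac{1}{-921 + r{\left(-113,X{\left(P,11 \right)} \right)}} = \frac{1}{-921 + - \frac{1}{11} \left(-113\right)} = \frac{1}{-921 + \left(-1\right) \frac{1}{11} \left(-113\right)} = \frac{1}{-921 - - \frac{113}{11}} = \frac{1}{-921 + \frac{113}{11}} = \frac{1}{- \frac{10018}{11}} = - \frac{11}{10018}$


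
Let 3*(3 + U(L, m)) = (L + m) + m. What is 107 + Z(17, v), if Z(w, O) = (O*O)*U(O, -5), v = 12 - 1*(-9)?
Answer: 401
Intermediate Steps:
U(L, m) = -3 + L/3 + 2*m/3 (U(L, m) = -3 + ((L + m) + m)/3 = -3 + (L + 2*m)/3 = -3 + (L/3 + 2*m/3) = -3 + L/3 + 2*m/3)
v = 21 (v = 12 + 9 = 21)
Z(w, O) = O²*(-19/3 + O/3) (Z(w, O) = (O*O)*(-3 + O/3 + (⅔)*(-5)) = O²*(-3 + O/3 - 10/3) = O²*(-19/3 + O/3))
107 + Z(17, v) = 107 + (⅓)*21²*(-19 + 21) = 107 + (⅓)*441*2 = 107 + 294 = 401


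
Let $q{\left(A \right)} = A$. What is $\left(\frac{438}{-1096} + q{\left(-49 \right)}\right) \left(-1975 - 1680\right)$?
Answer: $\frac{98944505}{548} \approx 1.8056 \cdot 10^{5}$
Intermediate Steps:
$\left(\frac{438}{-1096} + q{\left(-49 \right)}\right) \left(-1975 - 1680\right) = \left(\frac{438}{-1096} - 49\right) \left(-1975 - 1680\right) = \left(438 \left(- \frac{1}{1096}\right) - 49\right) \left(-3655\right) = \left(- \frac{219}{548} - 49\right) \left(-3655\right) = \left(- \frac{27071}{548}\right) \left(-3655\right) = \frac{98944505}{548}$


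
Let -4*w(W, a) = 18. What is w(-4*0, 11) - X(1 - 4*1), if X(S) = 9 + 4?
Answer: -35/2 ≈ -17.500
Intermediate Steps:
w(W, a) = -9/2 (w(W, a) = -1/4*18 = -9/2)
X(S) = 13
w(-4*0, 11) - X(1 - 4*1) = -9/2 - 1*13 = -9/2 - 13 = -35/2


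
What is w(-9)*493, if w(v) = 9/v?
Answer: -493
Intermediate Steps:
w(-9)*493 = (9/(-9))*493 = (9*(-⅑))*493 = -1*493 = -493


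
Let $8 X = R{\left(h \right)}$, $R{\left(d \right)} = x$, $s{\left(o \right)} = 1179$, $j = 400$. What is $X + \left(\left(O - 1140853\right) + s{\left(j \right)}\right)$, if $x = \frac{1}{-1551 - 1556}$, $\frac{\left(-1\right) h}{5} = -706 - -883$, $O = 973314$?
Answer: $- \frac{4135044161}{24856} \approx -1.6636 \cdot 10^{5}$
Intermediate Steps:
$h = -885$ ($h = - 5 \left(-706 - -883\right) = - 5 \left(-706 + 883\right) = \left(-5\right) 177 = -885$)
$x = - \frac{1}{3107}$ ($x = \frac{1}{-3107} = - \frac{1}{3107} \approx -0.00032185$)
$R{\left(d \right)} = - \frac{1}{3107}$
$X = - \frac{1}{24856}$ ($X = \frac{1}{8} \left(- \frac{1}{3107}\right) = - \frac{1}{24856} \approx -4.0232 \cdot 10^{-5}$)
$X + \left(\left(O - 1140853\right) + s{\left(j \right)}\right) = - \frac{1}{24856} + \left(\left(973314 - 1140853\right) + 1179\right) = - \frac{1}{24856} + \left(-167539 + 1179\right) = - \frac{1}{24856} - 166360 = - \frac{4135044161}{24856}$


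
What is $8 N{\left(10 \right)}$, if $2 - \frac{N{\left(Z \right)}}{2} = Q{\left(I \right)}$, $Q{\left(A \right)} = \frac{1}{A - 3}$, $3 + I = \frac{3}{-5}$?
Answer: $\frac{1136}{33} \approx 34.424$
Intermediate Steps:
$I = - \frac{18}{5}$ ($I = -3 + \frac{3}{-5} = -3 + 3 \left(- \frac{1}{5}\right) = -3 - \frac{3}{5} = - \frac{18}{5} \approx -3.6$)
$Q{\left(A \right)} = \frac{1}{-3 + A}$
$N{\left(Z \right)} = \frac{142}{33}$ ($N{\left(Z \right)} = 4 - \frac{2}{-3 - \frac{18}{5}} = 4 - \frac{2}{- \frac{33}{5}} = 4 - - \frac{10}{33} = 4 + \frac{10}{33} = \frac{142}{33}$)
$8 N{\left(10 \right)} = 8 \cdot \frac{142}{33} = \frac{1136}{33}$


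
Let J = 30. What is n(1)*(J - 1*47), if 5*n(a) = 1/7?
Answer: -17/35 ≈ -0.48571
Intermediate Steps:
n(a) = 1/35 (n(a) = (1/5)/7 = (1/5)*(1/7) = 1/35)
n(1)*(J - 1*47) = (30 - 1*47)/35 = (30 - 47)/35 = (1/35)*(-17) = -17/35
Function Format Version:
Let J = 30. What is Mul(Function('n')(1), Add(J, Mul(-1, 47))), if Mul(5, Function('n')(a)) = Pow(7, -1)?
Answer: Rational(-17, 35) ≈ -0.48571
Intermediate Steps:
Function('n')(a) = Rational(1, 35) (Function('n')(a) = Mul(Rational(1, 5), Pow(7, -1)) = Mul(Rational(1, 5), Rational(1, 7)) = Rational(1, 35))
Mul(Function('n')(1), Add(J, Mul(-1, 47))) = Mul(Rational(1, 35), Add(30, Mul(-1, 47))) = Mul(Rational(1, 35), Add(30, -47)) = Mul(Rational(1, 35), -17) = Rational(-17, 35)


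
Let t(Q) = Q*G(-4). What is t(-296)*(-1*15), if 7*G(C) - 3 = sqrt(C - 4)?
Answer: 13320/7 + 8880*I*sqrt(2)/7 ≈ 1902.9 + 1794.0*I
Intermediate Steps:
G(C) = 3/7 + sqrt(-4 + C)/7 (G(C) = 3/7 + sqrt(C - 4)/7 = 3/7 + sqrt(-4 + C)/7)
t(Q) = Q*(3/7 + 2*I*sqrt(2)/7) (t(Q) = Q*(3/7 + sqrt(-4 - 4)/7) = Q*(3/7 + sqrt(-8)/7) = Q*(3/7 + (2*I*sqrt(2))/7) = Q*(3/7 + 2*I*sqrt(2)/7))
t(-296)*(-1*15) = ((1/7)*(-296)*(3 + 2*I*sqrt(2)))*(-1*15) = (-888/7 - 592*I*sqrt(2)/7)*(-15) = 13320/7 + 8880*I*sqrt(2)/7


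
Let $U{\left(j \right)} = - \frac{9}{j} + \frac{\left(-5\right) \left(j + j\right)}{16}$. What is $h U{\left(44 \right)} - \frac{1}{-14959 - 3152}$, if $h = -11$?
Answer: $\frac{22077313}{72444} \approx 304.75$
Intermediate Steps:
$U{\left(j \right)} = - \frac{9}{j} - \frac{5 j}{8}$ ($U{\left(j \right)} = - \frac{9}{j} + - 5 \cdot 2 j \frac{1}{16} = - \frac{9}{j} + - 10 j \frac{1}{16} = - \frac{9}{j} - \frac{5 j}{8}$)
$h U{\left(44 \right)} - \frac{1}{-14959 - 3152} = - 11 \left(- \frac{9}{44} - \frac{55}{2}\right) - \frac{1}{-14959 - 3152} = - 11 \left(\left(-9\right) \frac{1}{44} - \frac{55}{2}\right) - \frac{1}{-18111} = - 11 \left(- \frac{9}{44} - \frac{55}{2}\right) - - \frac{1}{18111} = \left(-11\right) \left(- \frac{1219}{44}\right) + \frac{1}{18111} = \frac{1219}{4} + \frac{1}{18111} = \frac{22077313}{72444}$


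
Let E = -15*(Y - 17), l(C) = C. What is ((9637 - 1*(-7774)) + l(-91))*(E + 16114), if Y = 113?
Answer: 254153680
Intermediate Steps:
E = -1440 (E = -15*(113 - 17) = -15*96 = -1440)
((9637 - 1*(-7774)) + l(-91))*(E + 16114) = ((9637 - 1*(-7774)) - 91)*(-1440 + 16114) = ((9637 + 7774) - 91)*14674 = (17411 - 91)*14674 = 17320*14674 = 254153680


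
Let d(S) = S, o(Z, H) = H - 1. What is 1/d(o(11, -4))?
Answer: -⅕ ≈ -0.20000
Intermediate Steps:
o(Z, H) = -1 + H
1/d(o(11, -4)) = 1/(-1 - 4) = 1/(-5) = -⅕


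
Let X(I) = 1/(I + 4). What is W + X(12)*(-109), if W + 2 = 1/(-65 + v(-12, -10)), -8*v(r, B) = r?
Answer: -17939/2032 ≈ -8.8282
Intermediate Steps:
v(r, B) = -r/8
W = -256/127 (W = -2 + 1/(-65 - ⅛*(-12)) = -2 + 1/(-65 + 3/2) = -2 + 1/(-127/2) = -2 - 2/127 = -256/127 ≈ -2.0157)
X(I) = 1/(4 + I)
W + X(12)*(-109) = -256/127 - 109/(4 + 12) = -256/127 - 109/16 = -17939/2032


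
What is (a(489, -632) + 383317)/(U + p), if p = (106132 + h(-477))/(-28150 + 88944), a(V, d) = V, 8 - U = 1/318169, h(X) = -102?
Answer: 1855967429695979/47119381941 ≈ 39389.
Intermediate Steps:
U = 2545351/318169 (U = 8 - 1/318169 = 2545351/318169 ≈ 8.0000)
p = 53015/30397 (p = (106132 - 102)/(-28150 + 88944) = 106030/60794 = 106030*(1/60794) = 53015/30397 ≈ 1.7441)
(a(489, -632) + 383317)/(U + p) = (489 + 383317)/(2545351/318169 + 53015/30397) = 383806/(94238763882/9671383093) = 383806*(9671383093/94238763882) = 1855967429695979/47119381941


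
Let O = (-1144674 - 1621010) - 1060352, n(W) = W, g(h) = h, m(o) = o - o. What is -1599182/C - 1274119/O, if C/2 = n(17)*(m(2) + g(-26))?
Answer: 117685658149/65042612 ≈ 1809.4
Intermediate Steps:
m(o) = 0
C = -884 (C = 2*(17*(0 - 26)) = 2*(17*(-26)) = 2*(-442) = -884)
O = -3826036 (O = -2765684 - 1060352 = -3826036)
-1599182/C - 1274119/O = -1599182/(-884) - 1274119/(-3826036) = -1599182*(-1/884) - 1274119*(-1/3826036) = 61507/34 + 1274119/3826036 = 117685658149/65042612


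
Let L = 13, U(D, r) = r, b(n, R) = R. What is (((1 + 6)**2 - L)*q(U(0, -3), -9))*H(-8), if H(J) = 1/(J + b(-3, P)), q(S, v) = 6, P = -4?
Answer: -18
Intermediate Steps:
H(J) = 1/(-4 + J) (H(J) = 1/(J - 4) = 1/(-4 + J))
(((1 + 6)**2 - L)*q(U(0, -3), -9))*H(-8) = (((1 + 6)**2 - 1*13)*6)/(-4 - 8) = ((7**2 - 13)*6)/(-12) = ((49 - 13)*6)*(-1/12) = (36*6)*(-1/12) = 216*(-1/12) = -18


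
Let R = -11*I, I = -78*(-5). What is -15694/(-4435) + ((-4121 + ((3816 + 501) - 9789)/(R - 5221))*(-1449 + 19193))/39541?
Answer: -3078090385901766/1667890190185 ≈ -1845.5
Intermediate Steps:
I = 390
R = -4290 (R = -11*390 = -4290)
-15694/(-4435) + ((-4121 + ((3816 + 501) - 9789)/(R - 5221))*(-1449 + 19193))/39541 = -15694/(-4435) + ((-4121 + ((3816 + 501) - 9789)/(-4290 - 5221))*(-1449 + 19193))/39541 = -15694*(-1/4435) + ((-4121 + (4317 - 9789)/(-9511))*17744)*(1/39541) = 15694/4435 + ((-4121 - 5472*(-1/9511))*17744)*(1/39541) = 15694/4435 + ((-4121 + 5472/9511)*17744)*(1/39541) = 15694/4435 - 39189359/9511*17744*(1/39541) = 15694/4435 - 695375986096/9511*1/39541 = 15694/4435 - 695375986096/376074451 = -3078090385901766/1667890190185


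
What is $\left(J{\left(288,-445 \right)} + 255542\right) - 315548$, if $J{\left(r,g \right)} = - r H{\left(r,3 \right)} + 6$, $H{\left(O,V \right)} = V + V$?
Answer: $-61728$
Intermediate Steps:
$H{\left(O,V \right)} = 2 V$
$J{\left(r,g \right)} = 6 - 6 r$ ($J{\left(r,g \right)} = - r 2 \cdot 3 + 6 = - r 6 + 6 = - 6 r + 6 = 6 - 6 r$)
$\left(J{\left(288,-445 \right)} + 255542\right) - 315548 = \left(\left(6 - 1728\right) + 255542\right) - 315548 = \left(-1722 + 255542\right) - 315548 = 253820 - 315548 = -61728$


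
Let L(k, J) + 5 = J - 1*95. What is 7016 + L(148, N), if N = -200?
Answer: 6716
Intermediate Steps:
L(k, J) = -100 + J (L(k, J) = -5 + (J - 1*95) = -5 + (J - 95) = -5 + (-95 + J) = -100 + J)
7016 + L(148, N) = 7016 + (-100 - 200) = 7016 - 300 = 6716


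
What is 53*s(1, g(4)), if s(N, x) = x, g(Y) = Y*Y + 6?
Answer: 1166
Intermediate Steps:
g(Y) = 6 + Y² (g(Y) = Y² + 6 = 6 + Y²)
53*s(1, g(4)) = 53*(6 + 4²) = 53*(6 + 16) = 53*22 = 1166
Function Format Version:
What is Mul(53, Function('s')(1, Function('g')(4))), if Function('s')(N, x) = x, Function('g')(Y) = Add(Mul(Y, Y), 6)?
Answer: 1166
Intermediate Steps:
Function('g')(Y) = Add(6, Pow(Y, 2)) (Function('g')(Y) = Add(Pow(Y, 2), 6) = Add(6, Pow(Y, 2)))
Mul(53, Function('s')(1, Function('g')(4))) = Mul(53, Add(6, Pow(4, 2))) = Mul(53, Add(6, 16)) = Mul(53, 22) = 1166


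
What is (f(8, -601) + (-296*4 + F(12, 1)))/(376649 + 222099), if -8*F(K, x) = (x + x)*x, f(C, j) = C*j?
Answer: -23969/2394992 ≈ -0.010008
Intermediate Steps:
F(K, x) = -x²/4 (F(K, x) = -(x + x)*x/8 = -2*x*x/8 = -x²/4)
(f(8, -601) + (-296*4 + F(12, 1)))/(376649 + 222099) = (8*(-601) + (-296*4 - ¼*1²))/(376649 + 222099) = (-4808 + (-1184 - ¼*1))/598748 = (-4808 + (-1184 - ¼))*(1/598748) = (-4808 - 4737/4)*(1/598748) = -23969/4*1/598748 = -23969/2394992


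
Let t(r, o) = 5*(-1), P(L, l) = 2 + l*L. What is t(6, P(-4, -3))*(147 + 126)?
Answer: -1365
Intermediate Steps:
P(L, l) = 2 + L*l
t(r, o) = -5
t(6, P(-4, -3))*(147 + 126) = -5*(147 + 126) = -5*273 = -1365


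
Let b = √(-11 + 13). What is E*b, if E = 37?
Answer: 37*√2 ≈ 52.326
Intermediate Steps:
b = √2 ≈ 1.4142
E*b = 37*√2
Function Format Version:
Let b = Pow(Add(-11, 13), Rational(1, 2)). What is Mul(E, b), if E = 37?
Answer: Mul(37, Pow(2, Rational(1, 2))) ≈ 52.326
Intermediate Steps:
b = Pow(2, Rational(1, 2)) ≈ 1.4142
Mul(E, b) = Mul(37, Pow(2, Rational(1, 2)))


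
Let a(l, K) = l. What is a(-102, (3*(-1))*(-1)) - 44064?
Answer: -44166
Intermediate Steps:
a(-102, (3*(-1))*(-1)) - 44064 = -102 - 44064 = -44166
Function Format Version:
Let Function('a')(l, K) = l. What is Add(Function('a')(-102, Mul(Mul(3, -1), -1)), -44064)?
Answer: -44166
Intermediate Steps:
Add(Function('a')(-102, Mul(Mul(3, -1), -1)), -44064) = Add(-102, -44064) = -44166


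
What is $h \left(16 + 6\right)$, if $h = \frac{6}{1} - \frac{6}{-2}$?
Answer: $198$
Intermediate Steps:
$h = 9$ ($h = 6 \cdot 1 - -3 = 6 + 3 = 9$)
$h \left(16 + 6\right) = 9 \left(16 + 6\right) = 9 \cdot 22 = 198$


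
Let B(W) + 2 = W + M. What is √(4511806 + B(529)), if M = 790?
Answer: √4513123 ≈ 2124.4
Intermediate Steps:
B(W) = 788 + W (B(W) = -2 + (W + 790) = -2 + (790 + W) = 788 + W)
√(4511806 + B(529)) = √(4511806 + (788 + 529)) = √(4511806 + 1317) = √4513123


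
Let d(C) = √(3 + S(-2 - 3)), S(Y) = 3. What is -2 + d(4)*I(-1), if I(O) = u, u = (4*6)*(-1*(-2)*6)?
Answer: -2 + 288*√6 ≈ 703.45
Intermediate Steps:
u = 288 (u = 24*(2*6) = 24*12 = 288)
d(C) = √6 (d(C) = √(3 + 3) = √6)
I(O) = 288
-2 + d(4)*I(-1) = -2 + √6*288 = -2 + 288*√6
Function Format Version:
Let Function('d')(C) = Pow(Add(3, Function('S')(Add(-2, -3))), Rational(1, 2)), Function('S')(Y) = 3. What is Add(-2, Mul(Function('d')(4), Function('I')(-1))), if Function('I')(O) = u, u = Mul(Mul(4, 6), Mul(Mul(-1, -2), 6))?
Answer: Add(-2, Mul(288, Pow(6, Rational(1, 2)))) ≈ 703.45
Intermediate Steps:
u = 288 (u = Mul(24, Mul(2, 6)) = Mul(24, 12) = 288)
Function('d')(C) = Pow(6, Rational(1, 2)) (Function('d')(C) = Pow(Add(3, 3), Rational(1, 2)) = Pow(6, Rational(1, 2)))
Function('I')(O) = 288
Add(-2, Mul(Function('d')(4), Function('I')(-1))) = Add(-2, Mul(Pow(6, Rational(1, 2)), 288)) = Add(-2, Mul(288, Pow(6, Rational(1, 2))))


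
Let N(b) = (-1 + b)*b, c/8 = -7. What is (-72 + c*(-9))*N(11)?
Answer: 47520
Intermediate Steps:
c = -56 (c = 8*(-7) = -56)
N(b) = b*(-1 + b)
(-72 + c*(-9))*N(11) = (-72 - 56*(-9))*(11*(-1 + 11)) = (-72 + 504)*(11*10) = 432*110 = 47520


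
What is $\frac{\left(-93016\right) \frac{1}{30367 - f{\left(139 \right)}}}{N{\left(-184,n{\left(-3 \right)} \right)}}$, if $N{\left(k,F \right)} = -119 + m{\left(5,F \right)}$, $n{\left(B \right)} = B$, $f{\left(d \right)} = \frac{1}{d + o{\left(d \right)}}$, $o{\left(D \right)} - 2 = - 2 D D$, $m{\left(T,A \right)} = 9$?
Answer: $\frac{40695557}{1461449835} \approx 0.027846$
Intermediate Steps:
$o{\left(D \right)} = 2 - 2 D^{2}$ ($o{\left(D \right)} = 2 + - 2 D D = 2 - 2 D^{2}$)
$f{\left(d \right)} = \frac{1}{2 + d - 2 d^{2}}$ ($f{\left(d \right)} = \frac{1}{d - \left(-2 + 2 d^{2}\right)} = \frac{1}{2 + d - 2 d^{2}}$)
$N{\left(k,F \right)} = -110$ ($N{\left(k,F \right)} = -119 + 9 = -110$)
$\frac{\left(-93016\right) \frac{1}{30367 - f{\left(139 \right)}}}{N{\left(-184,n{\left(-3 \right)} \right)}} = \frac{\left(-93016\right) \frac{1}{30367 - \frac{1}{2 + 139 - 2 \cdot 139^{2}}}}{-110} = - \frac{93016}{30367 - \frac{1}{2 + 139 - 38642}} \left(- \frac{1}{110}\right) = - \frac{93016}{30367 - \frac{1}{-38501}} \left(- \frac{1}{110}\right) = - \frac{93016}{30367 - - \frac{1}{38501}} \left(- \frac{1}{110}\right) = - \frac{93016}{30367 + \frac{1}{38501}} \left(- \frac{1}{110}\right) = - \frac{93016}{\frac{1169159868}{38501}} \left(- \frac{1}{110}\right) = \left(-93016\right) \frac{38501}{1169159868} \left(- \frac{1}{110}\right) = \left(- \frac{895302254}{292289967}\right) \left(- \frac{1}{110}\right) = \frac{40695557}{1461449835}$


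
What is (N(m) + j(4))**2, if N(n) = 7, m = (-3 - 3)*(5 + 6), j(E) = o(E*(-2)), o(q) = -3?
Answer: 16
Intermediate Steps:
j(E) = -3
m = -66 (m = -6*11 = -66)
(N(m) + j(4))**2 = (7 - 3)**2 = 4**2 = 16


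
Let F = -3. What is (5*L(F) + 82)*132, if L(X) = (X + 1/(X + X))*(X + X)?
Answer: 23364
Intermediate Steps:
L(X) = 2*X*(X + 1/(2*X)) (L(X) = (X + 1/(2*X))*(2*X) = 2*X*(X + 1/(2*X)))
(5*L(F) + 82)*132 = (5*(1 + 2*(-3)**2) + 82)*132 = (5*(1 + 2*9) + 82)*132 = (5*(1 + 18) + 82)*132 = (5*19 + 82)*132 = (95 + 82)*132 = 177*132 = 23364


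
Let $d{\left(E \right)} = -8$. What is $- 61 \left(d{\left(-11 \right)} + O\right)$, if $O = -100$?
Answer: $6588$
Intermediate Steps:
$- 61 \left(d{\left(-11 \right)} + O\right) = - 61 \left(-8 - 100\right) = \left(-61\right) \left(-108\right) = 6588$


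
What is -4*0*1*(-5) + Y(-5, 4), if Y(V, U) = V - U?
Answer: -9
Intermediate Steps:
-4*0*1*(-5) + Y(-5, 4) = -4*0*1*(-5) + (-5 - 1*4) = -0*(-5) + (-5 - 4) = -4*0 - 9 = 0 - 9 = -9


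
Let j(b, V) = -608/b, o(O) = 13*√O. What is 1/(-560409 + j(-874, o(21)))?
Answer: -23/12889391 ≈ -1.7844e-6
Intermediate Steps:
1/(-560409 + j(-874, o(21))) = 1/(-560409 - 608/(-874)) = 1/(-560409 - 608*(-1/874)) = 1/(-560409 + 16/23) = 1/(-12889391/23) = -23/12889391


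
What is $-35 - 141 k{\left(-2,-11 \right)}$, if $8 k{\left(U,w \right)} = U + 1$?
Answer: $- \frac{139}{8} \approx -17.375$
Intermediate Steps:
$k{\left(U,w \right)} = \frac{1}{8} + \frac{U}{8}$ ($k{\left(U,w \right)} = \frac{U + 1}{8} = \frac{1 + U}{8} = \frac{1}{8} + \frac{U}{8}$)
$-35 - 141 k{\left(-2,-11 \right)} = -35 - 141 \left(\frac{1}{8} + \frac{1}{8} \left(-2\right)\right) = -35 - 141 \left(\frac{1}{8} - \frac{1}{4}\right) = -35 - - \frac{141}{8} = -35 + \frac{141}{8} = - \frac{139}{8}$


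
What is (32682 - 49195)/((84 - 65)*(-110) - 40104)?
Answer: 16513/42194 ≈ 0.39136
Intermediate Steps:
(32682 - 49195)/((84 - 65)*(-110) - 40104) = -16513/(19*(-110) - 40104) = -16513/(-2090 - 40104) = -16513/(-42194) = -16513*(-1/42194) = 16513/42194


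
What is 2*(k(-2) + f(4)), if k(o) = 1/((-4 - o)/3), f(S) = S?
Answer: 5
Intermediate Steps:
k(o) = 1/(-4/3 - o/3) (k(o) = 1/((-4 - o)*(1/3)) = 1/(-4/3 - o/3))
2*(k(-2) + f(4)) = 2*(-3/(4 - 2) + 4) = 2*(-3/2 + 4) = 2*(5/2) = 5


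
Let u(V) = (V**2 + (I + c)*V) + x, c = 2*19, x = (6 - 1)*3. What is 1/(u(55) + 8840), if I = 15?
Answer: 1/14795 ≈ 6.7590e-5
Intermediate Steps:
x = 15 (x = 5*3 = 15)
c = 38
u(V) = 15 + V**2 + 53*V (u(V) = (V**2 + (15 + 38)*V) + 15 = (V**2 + 53*V) + 15 = 15 + V**2 + 53*V)
1/(u(55) + 8840) = 1/((15 + 55**2 + 53*55) + 8840) = 1/((15 + 3025 + 2915) + 8840) = 1/(5955 + 8840) = 1/14795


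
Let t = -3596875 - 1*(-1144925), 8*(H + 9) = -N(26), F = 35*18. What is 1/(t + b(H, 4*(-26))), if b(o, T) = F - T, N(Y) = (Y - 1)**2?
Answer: -1/2451216 ≈ -4.0796e-7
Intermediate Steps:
F = 630
N(Y) = (-1 + Y)**2
H = -697/8 (H = -9 + (-(-1 + 26)**2)/8 = -9 + (-1*25**2)/8 = -9 + (-1*625)/8 = -9 + (1/8)*(-625) = -9 - 625/8 = -697/8 ≈ -87.125)
t = -2451950 (t = -3596875 + 1144925 = -2451950)
b(o, T) = 630 - T
1/(t + b(H, 4*(-26))) = 1/(-2451950 + (630 - 4*(-26))) = 1/(-2451950 + (630 - 1*(-104))) = 1/(-2451950 + (630 + 104)) = 1/(-2451950 + 734) = 1/(-2451216) = -1/2451216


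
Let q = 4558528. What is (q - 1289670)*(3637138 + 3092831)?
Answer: 21999313005402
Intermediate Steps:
(q - 1289670)*(3637138 + 3092831) = (4558528 - 1289670)*(3637138 + 3092831) = 3268858*6729969 = 21999313005402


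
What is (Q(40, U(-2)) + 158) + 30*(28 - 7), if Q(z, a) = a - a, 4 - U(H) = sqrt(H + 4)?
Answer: 788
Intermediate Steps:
U(H) = 4 - sqrt(4 + H) (U(H) = 4 - sqrt(H + 4) = 4 - sqrt(4 + H))
Q(z, a) = 0
(Q(40, U(-2)) + 158) + 30*(28 - 7) = (0 + 158) + 30*(28 - 7) = 158 + 30*21 = 158 + 630 = 788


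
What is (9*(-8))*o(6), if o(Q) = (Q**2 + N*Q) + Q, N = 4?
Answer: -4752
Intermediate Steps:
o(Q) = Q**2 + 5*Q (o(Q) = (Q**2 + 4*Q) + Q = Q**2 + 5*Q)
(9*(-8))*o(6) = (9*(-8))*(6*(5 + 6)) = -432*11 = -72*66 = -4752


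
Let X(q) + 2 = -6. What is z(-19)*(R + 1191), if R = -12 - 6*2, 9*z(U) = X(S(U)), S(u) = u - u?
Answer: -3112/3 ≈ -1037.3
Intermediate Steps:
S(u) = 0
X(q) = -8 (X(q) = -2 - 6 = -8)
z(U) = -8/9 (z(U) = (⅑)*(-8) = -8/9)
R = -24 (R = -12 - 12 = -24)
z(-19)*(R + 1191) = -8*(-24 + 1191)/9 = -8/9*1167 = -3112/3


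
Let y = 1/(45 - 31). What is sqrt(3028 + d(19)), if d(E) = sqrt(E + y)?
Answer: sqrt(593488 + 14*sqrt(3738))/14 ≈ 55.067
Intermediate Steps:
y = 1/14 ≈ 0.071429
d(E) = sqrt(1/14 + E) (d(E) = sqrt(E + 1/14) = sqrt(1/14 + E))
sqrt(3028 + d(19)) = sqrt(3028 + sqrt(14 + 196*19)/14) = sqrt(3028 + sqrt(14 + 3724)/14) = sqrt(3028 + sqrt(3738)/14)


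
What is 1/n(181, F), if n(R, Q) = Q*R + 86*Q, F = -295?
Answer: -1/78765 ≈ -1.2696e-5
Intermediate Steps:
n(R, Q) = 86*Q + Q*R
1/n(181, F) = 1/(-295*(86 + 181)) = 1/(-295*267) = 1/(-78765) = -1/78765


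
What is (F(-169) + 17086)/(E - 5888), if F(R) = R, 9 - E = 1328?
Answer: -16917/7207 ≈ -2.3473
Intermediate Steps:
E = -1319 (E = 9 - 1*1328 = 9 - 1328 = -1319)
(F(-169) + 17086)/(E - 5888) = (-169 + 17086)/(-1319 - 5888) = 16917/(-7207) = 16917*(-1/7207) = -16917/7207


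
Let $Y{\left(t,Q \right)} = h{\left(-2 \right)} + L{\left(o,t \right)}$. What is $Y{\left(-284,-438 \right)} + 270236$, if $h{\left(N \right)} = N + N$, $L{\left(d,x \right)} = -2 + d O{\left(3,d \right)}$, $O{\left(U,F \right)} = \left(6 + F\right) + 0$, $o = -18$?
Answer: $270446$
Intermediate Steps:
$O{\left(U,F \right)} = 6 + F$
$L{\left(d,x \right)} = -2 + d \left(6 + d\right)$
$h{\left(N \right)} = 2 N$
$Y{\left(t,Q \right)} = 210$ ($Y{\left(t,Q \right)} = 2 \left(-2\right) - \left(2 + 18 \left(6 - 18\right)\right) = -4 - -214 = -4 + \left(-2 + 216\right) = -4 + 214 = 210$)
$Y{\left(-284,-438 \right)} + 270236 = 210 + 270236 = 270446$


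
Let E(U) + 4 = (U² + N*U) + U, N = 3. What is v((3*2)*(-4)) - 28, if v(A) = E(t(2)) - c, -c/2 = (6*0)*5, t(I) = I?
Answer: -20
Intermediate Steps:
E(U) = -4 + U² + 4*U (E(U) = -4 + ((U² + 3*U) + U) = -4 + (U² + 4*U) = -4 + U² + 4*U)
c = 0 (c = -2*6*0*5 = -0*5 = -2*0 = 0)
v(A) = 8 (v(A) = (-4 + 2² + 4*2) - 1*0 = (-4 + 4 + 8) + 0 = 8 + 0 = 8)
v((3*2)*(-4)) - 28 = 8 - 28 = -20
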